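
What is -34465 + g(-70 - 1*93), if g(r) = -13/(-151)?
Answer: -5204202/151 ≈ -34465.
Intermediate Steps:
g(r) = 13/151 (g(r) = -13*(-1/151) = 13/151)
-34465 + g(-70 - 1*93) = -34465 + 13/151 = -5204202/151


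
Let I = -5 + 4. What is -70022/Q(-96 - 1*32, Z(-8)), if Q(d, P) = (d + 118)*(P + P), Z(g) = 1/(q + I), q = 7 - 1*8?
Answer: -35011/5 ≈ -7002.2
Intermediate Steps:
I = -1
q = -1 (q = 7 - 8 = -1)
Z(g) = -1/2 (Z(g) = 1/(-1 - 1) = 1/(-2) = -1/2)
Q(d, P) = 2*P*(118 + d) (Q(d, P) = (118 + d)*(2*P) = 2*P*(118 + d))
-70022/Q(-96 - 1*32, Z(-8)) = -70022*(-1/(118 + (-96 - 1*32))) = -70022*(-1/(118 + (-96 - 32))) = -70022*(-1/(118 - 128)) = -70022/(2*(-1/2)*(-10)) = -70022/10 = -70022*1/10 = -35011/5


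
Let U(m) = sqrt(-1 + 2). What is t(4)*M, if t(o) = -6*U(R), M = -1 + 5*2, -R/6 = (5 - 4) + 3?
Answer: -54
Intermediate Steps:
R = -24 (R = -6*((5 - 4) + 3) = -6*(1 + 3) = -6*4 = -24)
M = 9 (M = -1 + 10 = 9)
U(m) = 1 (U(m) = sqrt(1) = 1)
t(o) = -6 (t(o) = -6*1 = -6)
t(4)*M = -6*9 = -54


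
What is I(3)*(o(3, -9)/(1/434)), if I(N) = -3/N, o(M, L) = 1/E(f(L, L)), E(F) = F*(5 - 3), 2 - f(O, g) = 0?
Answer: -217/2 ≈ -108.50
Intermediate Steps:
f(O, g) = 2 (f(O, g) = 2 - 1*0 = 2 + 0 = 2)
E(F) = 2*F (E(F) = F*2 = 2*F)
o(M, L) = ¼ (o(M, L) = 1/(2*2) = 1/4 = ¼)
I(3)*(o(3, -9)/(1/434)) = (-3/3)*(1/(4*(1/434))) = (-3*⅓)*(1/(4*(1/434))) = -434/4 = -1*217/2 = -217/2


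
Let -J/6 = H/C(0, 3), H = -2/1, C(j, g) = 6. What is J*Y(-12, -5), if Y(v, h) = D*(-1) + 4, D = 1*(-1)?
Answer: 10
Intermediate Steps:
D = -1
H = -2 (H = -2*1 = -2)
Y(v, h) = 5 (Y(v, h) = -1*(-1) + 4 = 1 + 4 = 5)
J = 2 (J = -(-12)/6 = -6*(-⅓) = 2)
J*Y(-12, -5) = 2*5 = 10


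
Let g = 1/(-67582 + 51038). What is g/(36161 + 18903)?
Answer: -1/910978816 ≈ -1.0977e-9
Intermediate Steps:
g = -1/16544 (g = 1/(-16544) = -1/16544 ≈ -6.0445e-5)
g/(36161 + 18903) = -1/(16544*(36161 + 18903)) = -1/16544/55064 = -1/16544*1/55064 = -1/910978816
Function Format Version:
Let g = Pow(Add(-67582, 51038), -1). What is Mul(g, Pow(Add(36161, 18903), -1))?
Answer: Rational(-1, 910978816) ≈ -1.0977e-9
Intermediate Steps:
g = Rational(-1, 16544) (g = Pow(-16544, -1) = Rational(-1, 16544) ≈ -6.0445e-5)
Mul(g, Pow(Add(36161, 18903), -1)) = Mul(Rational(-1, 16544), Pow(Add(36161, 18903), -1)) = Mul(Rational(-1, 16544), Pow(55064, -1)) = Mul(Rational(-1, 16544), Rational(1, 55064)) = Rational(-1, 910978816)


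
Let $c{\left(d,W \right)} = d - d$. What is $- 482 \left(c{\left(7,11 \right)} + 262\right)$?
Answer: $-126284$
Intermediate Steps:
$c{\left(d,W \right)} = 0$
$- 482 \left(c{\left(7,11 \right)} + 262\right) = - 482 \left(0 + 262\right) = \left(-482\right) 262 = -126284$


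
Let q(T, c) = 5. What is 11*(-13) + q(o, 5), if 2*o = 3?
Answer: -138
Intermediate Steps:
o = 3/2 (o = (½)*3 = 3/2 ≈ 1.5000)
11*(-13) + q(o, 5) = 11*(-13) + 5 = -143 + 5 = -138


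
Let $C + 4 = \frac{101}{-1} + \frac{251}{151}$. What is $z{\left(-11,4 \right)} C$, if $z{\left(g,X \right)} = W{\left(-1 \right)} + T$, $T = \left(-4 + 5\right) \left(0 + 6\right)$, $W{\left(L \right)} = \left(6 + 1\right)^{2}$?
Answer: $- \frac{858220}{151} \approx -5683.6$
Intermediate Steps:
$W{\left(L \right)} = 49$ ($W{\left(L \right)} = 7^{2} = 49$)
$T = 6$ ($T = 1 \cdot 6 = 6$)
$z{\left(g,X \right)} = 55$ ($z{\left(g,X \right)} = 49 + 6 = 55$)
$C = - \frac{15604}{151}$ ($C = -4 + \left(\frac{101}{-1} + \frac{251}{151}\right) = -4 + \left(101 \left(-1\right) + 251 \cdot \frac{1}{151}\right) = -4 + \left(-101 + \frac{251}{151}\right) = -4 - \frac{15000}{151} = - \frac{15604}{151} \approx -103.34$)
$z{\left(-11,4 \right)} C = 55 \left(- \frac{15604}{151}\right) = - \frac{858220}{151}$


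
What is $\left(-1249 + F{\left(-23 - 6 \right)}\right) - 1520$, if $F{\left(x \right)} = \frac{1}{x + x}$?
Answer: $- \frac{160603}{58} \approx -2769.0$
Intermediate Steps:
$F{\left(x \right)} = \frac{1}{2 x}$
$\left(-1249 + F{\left(-23 - 6 \right)}\right) - 1520 = \left(-1249 + \frac{1}{2 \left(-23 - 6\right)}\right) - 1520 = \left(-1249 + \frac{1}{2 \left(-29\right)}\right) - 1520 = \left(-1249 + \frac{1}{2} \left(- \frac{1}{29}\right)\right) - 1520 = \left(-1249 - \frac{1}{58}\right) - 1520 = - \frac{72443}{58} - 1520 = - \frac{160603}{58}$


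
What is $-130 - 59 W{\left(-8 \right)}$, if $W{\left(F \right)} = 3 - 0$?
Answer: $-307$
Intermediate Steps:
$W{\left(F \right)} = 3$ ($W{\left(F \right)} = 3 + 0 = 3$)
$-130 - 59 W{\left(-8 \right)} = -130 - 177 = -307$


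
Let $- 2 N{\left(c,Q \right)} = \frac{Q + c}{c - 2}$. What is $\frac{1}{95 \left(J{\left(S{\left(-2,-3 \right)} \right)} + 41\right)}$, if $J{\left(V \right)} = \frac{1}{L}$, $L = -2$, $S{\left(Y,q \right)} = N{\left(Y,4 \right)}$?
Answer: $\frac{2}{7695} \approx 0.00025991$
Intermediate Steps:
$N{\left(c,Q \right)} = - \frac{Q + c}{2 \left(-2 + c\right)}$ ($N{\left(c,Q \right)} = - \frac{\left(Q + c\right) \frac{1}{c - 2}}{2} = - \frac{\left(Q + c\right) \frac{1}{-2 + c}}{2} = - \frac{\frac{1}{-2 + c} \left(Q + c\right)}{2} = - \frac{Q + c}{2 \left(-2 + c\right)}$)
$S{\left(Y,q \right)} = \frac{-4 - Y}{2 \left(-2 + Y\right)}$ ($S{\left(Y,q \right)} = \frac{\left(-1\right) 4 - Y}{2 \left(-2 + Y\right)} = \frac{-4 - Y}{2 \left(-2 + Y\right)}$)
$J{\left(V \right)} = - \frac{1}{2}$ ($J{\left(V \right)} = \frac{1}{-2} = - \frac{1}{2}$)
$\frac{1}{95 \left(J{\left(S{\left(-2,-3 \right)} \right)} + 41\right)} = \frac{1}{95 \left(- \frac{1}{2} + 41\right)} = \frac{1}{95 \cdot \frac{81}{2}} = \frac{1}{\frac{7695}{2}} = \frac{2}{7695}$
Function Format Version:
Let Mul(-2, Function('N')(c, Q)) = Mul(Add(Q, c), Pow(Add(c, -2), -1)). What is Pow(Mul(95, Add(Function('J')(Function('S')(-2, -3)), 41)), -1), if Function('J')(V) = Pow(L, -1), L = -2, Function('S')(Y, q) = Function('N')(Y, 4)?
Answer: Rational(2, 7695) ≈ 0.00025991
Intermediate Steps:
Function('N')(c, Q) = Mul(Rational(-1, 2), Pow(Add(-2, c), -1), Add(Q, c)) (Function('N')(c, Q) = Mul(Rational(-1, 2), Mul(Add(Q, c), Pow(Add(c, -2), -1))) = Mul(Rational(-1, 2), Mul(Add(Q, c), Pow(Add(-2, c), -1))) = Mul(Rational(-1, 2), Mul(Pow(Add(-2, c), -1), Add(Q, c))) = Mul(Rational(-1, 2), Pow(Add(-2, c), -1), Add(Q, c)))
Function('S')(Y, q) = Mul(Rational(1, 2), Pow(Add(-2, Y), -1), Add(-4, Mul(-1, Y))) (Function('S')(Y, q) = Mul(Rational(1, 2), Pow(Add(-2, Y), -1), Add(Mul(-1, 4), Mul(-1, Y))) = Mul(Rational(1, 2), Pow(Add(-2, Y), -1), Add(-4, Mul(-1, Y))))
Function('J')(V) = Rational(-1, 2) (Function('J')(V) = Pow(-2, -1) = Rational(-1, 2))
Pow(Mul(95, Add(Function('J')(Function('S')(-2, -3)), 41)), -1) = Pow(Mul(95, Add(Rational(-1, 2), 41)), -1) = Pow(Mul(95, Rational(81, 2)), -1) = Pow(Rational(7695, 2), -1) = Rational(2, 7695)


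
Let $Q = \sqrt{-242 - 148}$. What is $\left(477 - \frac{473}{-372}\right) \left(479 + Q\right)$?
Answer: $\frac{85222243}{372} + \frac{177917 i \sqrt{390}}{372} \approx 2.2909 \cdot 10^{5} + 9445.1 i$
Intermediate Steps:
$Q = i \sqrt{390}$ ($Q = \sqrt{-390} = i \sqrt{390} \approx 19.748 i$)
$\left(477 - \frac{473}{-372}\right) \left(479 + Q\right) = \left(477 - \frac{473}{-372}\right) \left(479 + i \sqrt{390}\right) = \left(477 - - \frac{473}{372}\right) \left(479 + i \sqrt{390}\right) = \left(477 + \frac{473}{372}\right) \left(479 + i \sqrt{390}\right) = \frac{177917 \left(479 + i \sqrt{390}\right)}{372} = \frac{85222243}{372} + \frac{177917 i \sqrt{390}}{372}$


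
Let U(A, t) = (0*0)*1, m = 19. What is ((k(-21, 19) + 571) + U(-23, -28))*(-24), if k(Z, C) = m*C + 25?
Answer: -22968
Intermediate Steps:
U(A, t) = 0 (U(A, t) = 0*1 = 0)
k(Z, C) = 25 + 19*C (k(Z, C) = 19*C + 25 = 25 + 19*C)
((k(-21, 19) + 571) + U(-23, -28))*(-24) = (((25 + 19*19) + 571) + 0)*(-24) = (((25 + 361) + 571) + 0)*(-24) = ((386 + 571) + 0)*(-24) = (957 + 0)*(-24) = 957*(-24) = -22968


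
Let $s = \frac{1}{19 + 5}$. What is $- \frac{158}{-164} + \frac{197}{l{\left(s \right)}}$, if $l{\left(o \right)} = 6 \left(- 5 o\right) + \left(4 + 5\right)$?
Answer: $\frac{67065}{2542} \approx 26.383$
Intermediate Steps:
$s = \frac{1}{24} \approx 0.041667$
$l{\left(o \right)} = 9 - 30 o$ ($l{\left(o \right)} = - 30 o + 9 = 9 - 30 o$)
$- \frac{158}{-164} + \frac{197}{l{\left(s \right)}} = - \frac{158}{-164} + \frac{197}{9 - \frac{5}{4}} = \left(-158\right) \left(- \frac{1}{164}\right) + \frac{197}{9 - \frac{5}{4}} = \frac{79}{82} + \frac{197}{\frac{31}{4}} = \frac{79}{82} + 197 \cdot \frac{4}{31} = \frac{79}{82} + \frac{788}{31} = \frac{67065}{2542}$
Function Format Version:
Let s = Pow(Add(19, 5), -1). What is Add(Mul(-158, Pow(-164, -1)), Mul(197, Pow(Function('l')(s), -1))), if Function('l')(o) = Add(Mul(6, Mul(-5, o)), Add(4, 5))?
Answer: Rational(67065, 2542) ≈ 26.383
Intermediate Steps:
s = Rational(1, 24) (s = Pow(24, -1) = Rational(1, 24) ≈ 0.041667)
Function('l')(o) = Add(9, Mul(-30, o)) (Function('l')(o) = Add(Mul(-30, o), 9) = Add(9, Mul(-30, o)))
Add(Mul(-158, Pow(-164, -1)), Mul(197, Pow(Function('l')(s), -1))) = Add(Mul(-158, Pow(-164, -1)), Mul(197, Pow(Add(9, Mul(-30, Rational(1, 24))), -1))) = Add(Mul(-158, Rational(-1, 164)), Mul(197, Pow(Add(9, Rational(-5, 4)), -1))) = Add(Rational(79, 82), Mul(197, Pow(Rational(31, 4), -1))) = Add(Rational(79, 82), Mul(197, Rational(4, 31))) = Add(Rational(79, 82), Rational(788, 31)) = Rational(67065, 2542)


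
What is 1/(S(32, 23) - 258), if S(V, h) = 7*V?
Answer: -1/34 ≈ -0.029412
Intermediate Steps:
1/(S(32, 23) - 258) = 1/(7*32 - 258) = 1/(224 - 258) = 1/(-34) = -1/34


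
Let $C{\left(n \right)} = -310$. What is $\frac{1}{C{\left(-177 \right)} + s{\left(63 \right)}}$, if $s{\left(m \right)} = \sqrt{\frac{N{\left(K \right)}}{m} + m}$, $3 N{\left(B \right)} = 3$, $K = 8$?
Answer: $- \frac{1953}{605033} - \frac{3 \sqrt{27790}}{6050330} \approx -0.0033106$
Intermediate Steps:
$N{\left(B \right)} = 1$ ($N{\left(B \right)} = \frac{1}{3} \cdot 3 = 1$)
$s{\left(m \right)} = \sqrt{m + \frac{1}{m}}$ ($s{\left(m \right)} = \sqrt{1 \frac{1}{m} + m} = \sqrt{\frac{1}{m} + m} = \sqrt{m + \frac{1}{m}}$)
$\frac{1}{C{\left(-177 \right)} + s{\left(63 \right)}} = \frac{1}{-310 + \sqrt{63 + \frac{1}{63}}} = \frac{1}{-310 + \sqrt{\frac{3970}{63}}} = \frac{1}{-310 + \frac{\sqrt{27790}}{21}}$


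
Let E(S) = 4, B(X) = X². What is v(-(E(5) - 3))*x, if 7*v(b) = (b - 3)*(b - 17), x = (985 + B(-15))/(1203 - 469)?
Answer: 43560/2569 ≈ 16.956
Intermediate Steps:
x = 605/367 (x = (985 + (-15)²)/(1203 - 469) = (985 + 225)/734 = 1210*(1/734) = 605/367 ≈ 1.6485)
v(b) = (-17 + b)*(-3 + b)/7 (v(b) = ((b - 3)*(b - 17))/7 = ((-3 + b)*(-17 + b))/7 = ((-17 + b)*(-3 + b))/7 = (-17 + b)*(-3 + b)/7)
v(-(E(5) - 3))*x = (51/7 - (-20)*(4 - 3)/7 + (-(4 - 3))²/7)*(605/367) = (51/7 - (-20)/7 + (-1*1)²/7)*(605/367) = (51/7 - 20/7*(-1) + (⅐)*(-1)²)*(605/367) = (51/7 + 20/7 + (⅐)*1)*(605/367) = (51/7 + 20/7 + ⅐)*(605/367) = (72/7)*(605/367) = 43560/2569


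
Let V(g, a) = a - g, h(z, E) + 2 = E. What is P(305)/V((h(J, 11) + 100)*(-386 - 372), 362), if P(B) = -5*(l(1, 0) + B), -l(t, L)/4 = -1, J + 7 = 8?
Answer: -1545/82984 ≈ -0.018618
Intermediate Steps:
J = 1 (J = -7 + 8 = 1)
l(t, L) = 4 (l(t, L) = -4*(-1) = 4)
h(z, E) = -2 + E
P(B) = -20 - 5*B (P(B) = -5*(4 + B) = -20 - 5*B)
P(305)/V((h(J, 11) + 100)*(-386 - 372), 362) = (-20 - 5*305)/(362 - ((-2 + 11) + 100)*(-386 - 372)) = (-20 - 1525)/(362 - (9 + 100)*(-758)) = -1545/(362 - 109*(-758)) = -1545/(362 - 1*(-82622)) = -1545/(362 + 82622) = -1545/82984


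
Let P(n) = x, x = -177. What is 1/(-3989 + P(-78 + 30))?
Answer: -1/4166 ≈ -0.00024004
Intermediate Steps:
P(n) = -177
1/(-3989 + P(-78 + 30)) = 1/(-3989 - 177) = 1/(-4166) = -1/4166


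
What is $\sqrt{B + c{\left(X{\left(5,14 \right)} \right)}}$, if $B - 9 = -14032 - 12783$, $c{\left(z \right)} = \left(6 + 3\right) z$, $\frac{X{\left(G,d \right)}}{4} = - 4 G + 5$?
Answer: $11 i \sqrt{226} \approx 165.37 i$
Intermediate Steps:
$X{\left(G,d \right)} = 20 - 16 G$ ($X{\left(G,d \right)} = 4 \left(- 4 G + 5\right) = 4 \left(5 - 4 G\right) = 20 - 16 G$)
$c{\left(z \right)} = 9 z$
$B = -26806$ ($B = 9 - 26815 = -26806$)
$\sqrt{B + c{\left(X{\left(5,14 \right)} \right)}} = \sqrt{-26806 + 9 \left(20 - 80\right)} = \sqrt{-26806 + 9 \left(-60\right)} = \sqrt{-26806 - 540} = \sqrt{-27346} = 11 i \sqrt{226}$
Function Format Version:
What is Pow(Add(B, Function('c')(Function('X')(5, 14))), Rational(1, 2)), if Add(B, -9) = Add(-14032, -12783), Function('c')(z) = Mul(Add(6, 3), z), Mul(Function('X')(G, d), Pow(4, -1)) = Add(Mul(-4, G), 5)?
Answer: Mul(11, I, Pow(226, Rational(1, 2))) ≈ Mul(165.37, I)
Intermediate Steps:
Function('X')(G, d) = Add(20, Mul(-16, G)) (Function('X')(G, d) = Mul(4, Add(Mul(-4, G), 5)) = Mul(4, Add(5, Mul(-4, G))) = Add(20, Mul(-16, G)))
Function('c')(z) = Mul(9, z)
B = -26806 (B = Add(9, Add(-14032, -12783)) = Add(9, -26815) = -26806)
Pow(Add(B, Function('c')(Function('X')(5, 14))), Rational(1, 2)) = Pow(Add(-26806, Mul(9, Add(20, Mul(-16, 5)))), Rational(1, 2)) = Pow(Add(-26806, Mul(9, Add(20, -80))), Rational(1, 2)) = Pow(Add(-26806, Mul(9, -60)), Rational(1, 2)) = Pow(Add(-26806, -540), Rational(1, 2)) = Pow(-27346, Rational(1, 2)) = Mul(11, I, Pow(226, Rational(1, 2)))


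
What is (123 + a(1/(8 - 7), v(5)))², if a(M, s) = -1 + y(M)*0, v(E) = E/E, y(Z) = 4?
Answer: 14884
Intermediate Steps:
v(E) = 1
a(M, s) = -1 (a(M, s) = -1 + 4*0 = -1 + 0 = -1)
(123 + a(1/(8 - 7), v(5)))² = (123 - 1)² = 122² = 14884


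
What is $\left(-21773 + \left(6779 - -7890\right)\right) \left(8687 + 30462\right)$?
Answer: $-278114496$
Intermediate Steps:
$\left(-21773 + \left(6779 - -7890\right)\right) \left(8687 + 30462\right) = \left(-21773 + \left(6779 + 7890\right)\right) 39149 = \left(-21773 + 14669\right) 39149 = \left(-7104\right) 39149 = -278114496$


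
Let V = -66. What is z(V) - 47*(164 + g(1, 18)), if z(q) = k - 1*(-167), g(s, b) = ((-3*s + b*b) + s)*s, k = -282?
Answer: -22957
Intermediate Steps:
g(s, b) = s*(b² - 2*s) (g(s, b) = ((-3*s + b²) + s)*s = ((b² - 3*s) + s)*s = (b² - 2*s)*s = s*(b² - 2*s))
z(q) = -115 (z(q) = -282 - 1*(-167) = -282 + 167 = -115)
z(V) - 47*(164 + g(1, 18)) = -115 - 47*(164 + 1*(18² - 2*1)) = -115 - 47*(164 + 1*(324 - 2)) = -115 - 47*(164 + 1*322) = -115 - 47*(164 + 322) = -115 - 47*486 = -115 - 1*22842 = -115 - 22842 = -22957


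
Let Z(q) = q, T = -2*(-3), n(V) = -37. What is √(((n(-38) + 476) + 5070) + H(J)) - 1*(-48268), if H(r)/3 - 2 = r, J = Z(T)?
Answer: 48268 + √5533 ≈ 48342.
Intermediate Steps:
T = 6
J = 6
H(r) = 6 + 3*r
√(((n(-38) + 476) + 5070) + H(J)) - 1*(-48268) = √(((-37 + 476) + 5070) + (6 + 3*6)) - 1*(-48268) = √((439 + 5070) + (6 + 18)) + 48268 = √(5509 + 24) + 48268 = √5533 + 48268 = 48268 + √5533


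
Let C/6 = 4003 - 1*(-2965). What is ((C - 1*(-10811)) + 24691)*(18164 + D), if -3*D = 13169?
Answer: 1064893710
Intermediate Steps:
D = -13169/3 (D = -⅓*13169 = -13169/3 ≈ -4389.7)
C = 41808 (C = 6*(4003 - 1*(-2965)) = 6*(4003 + 2965) = 6*6968 = 41808)
((C - 1*(-10811)) + 24691)*(18164 + D) = ((41808 - 1*(-10811)) + 24691)*(18164 - 13169/3) = ((41808 + 10811) + 24691)*(41323/3) = (52619 + 24691)*(41323/3) = 77310*(41323/3) = 1064893710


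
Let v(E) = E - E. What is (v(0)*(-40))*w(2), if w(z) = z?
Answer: 0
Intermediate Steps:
v(E) = 0
(v(0)*(-40))*w(2) = (0*(-40))*2 = 0*2 = 0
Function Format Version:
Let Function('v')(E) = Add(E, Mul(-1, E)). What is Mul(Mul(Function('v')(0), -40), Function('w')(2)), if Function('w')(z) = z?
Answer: 0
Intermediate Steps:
Function('v')(E) = 0
Mul(Mul(Function('v')(0), -40), Function('w')(2)) = Mul(Mul(0, -40), 2) = Mul(0, 2) = 0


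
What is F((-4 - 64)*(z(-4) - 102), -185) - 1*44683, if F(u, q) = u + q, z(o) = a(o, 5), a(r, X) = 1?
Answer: -38000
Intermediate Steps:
z(o) = 1
F(u, q) = q + u
F((-4 - 64)*(z(-4) - 102), -185) - 1*44683 = (-185 + (-4 - 64)*(1 - 102)) - 1*44683 = (-185 - 68*(-101)) - 44683 = (-185 + 6868) - 44683 = 6683 - 44683 = -38000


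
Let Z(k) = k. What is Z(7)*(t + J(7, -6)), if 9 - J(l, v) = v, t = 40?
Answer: 385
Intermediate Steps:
J(l, v) = 9 - v
Z(7)*(t + J(7, -6)) = 7*(40 + (9 - 1*(-6))) = 7*(40 + (9 + 6)) = 7*(40 + 15) = 7*55 = 385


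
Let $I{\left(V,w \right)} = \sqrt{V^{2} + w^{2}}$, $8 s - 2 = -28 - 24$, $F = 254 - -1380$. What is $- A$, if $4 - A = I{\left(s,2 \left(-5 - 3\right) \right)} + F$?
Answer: $1630 + \frac{\sqrt{4721}}{4} \approx 1647.2$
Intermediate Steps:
$F = 1634$ ($F = 254 + 1380 = 1634$)
$s = - \frac{25}{4}$ ($s = \frac{1}{4} + \frac{-28 - 24}{8} = \frac{1}{4} + \frac{1}{8} \left(-52\right) = \frac{1}{4} - \frac{13}{2} = - \frac{25}{4} \approx -6.25$)
$A = -1630 - \frac{\sqrt{4721}}{4}$ ($A = 4 - \left(\sqrt{\left(- \frac{25}{4}\right)^{2} + \left(2 \left(-5 - 3\right)\right)^{2}} + 1634\right) = 4 - \left(\sqrt{\frac{625}{16} + \left(2 \left(-8\right)\right)^{2}} + 1634\right) = 4 - \left(\sqrt{\frac{625}{16} + \left(-16\right)^{2}} + 1634\right) = 4 - \left(\sqrt{\frac{625}{16} + 256} + 1634\right) = 4 - \left(\sqrt{\frac{4721}{16}} + 1634\right) = 4 - \left(\frac{\sqrt{4721}}{4} + 1634\right) = 4 - \left(1634 + \frac{\sqrt{4721}}{4}\right) = -1630 - \frac{\sqrt{4721}}{4} \approx -1647.2$)
$- A = - (-1630 - \frac{\sqrt{4721}}{4}) = 1630 + \frac{\sqrt{4721}}{4}$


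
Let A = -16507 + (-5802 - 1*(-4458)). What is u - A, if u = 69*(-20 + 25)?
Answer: 18196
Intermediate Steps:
A = -17851 (A = -16507 + (-5802 + 4458) = -16507 - 1344 = -17851)
u = 345 (u = 69*5 = 345)
u - A = 345 - 1*(-17851) = 345 + 17851 = 18196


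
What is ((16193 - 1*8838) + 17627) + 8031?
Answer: 33013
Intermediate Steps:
((16193 - 1*8838) + 17627) + 8031 = ((16193 - 8838) + 17627) + 8031 = (7355 + 17627) + 8031 = 24982 + 8031 = 33013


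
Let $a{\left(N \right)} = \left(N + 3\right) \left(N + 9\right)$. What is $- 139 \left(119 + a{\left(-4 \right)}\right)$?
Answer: $-15846$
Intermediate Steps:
$a{\left(N \right)} = \left(3 + N\right) \left(9 + N\right)$
$- 139 \left(119 + a{\left(-4 \right)}\right) = - 139 \left(119 + \left(27 + \left(-4\right)^{2} + 12 \left(-4\right)\right)\right) = - 139 \left(119 + \left(27 + 16 - 48\right)\right) = - 139 \left(119 - 5\right) = \left(-139\right) 114 = -15846$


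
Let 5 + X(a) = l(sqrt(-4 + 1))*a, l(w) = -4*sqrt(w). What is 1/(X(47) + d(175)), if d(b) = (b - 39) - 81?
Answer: 1/(50 - 188*3**(1/4)*sqrt(I)) ≈ -0.0027033 + 0.0037851*I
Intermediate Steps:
d(b) = -120 + b (d(b) = (-39 + b) - 81 = -120 + b)
X(a) = -5 - 4*a*3**(1/4)*sqrt(I) (X(a) = -5 + (-4*(-4 + 1)**(1/4))*a = -5 + (-4*(-3)**(1/4))*a = -5 + (-4*3**(1/4)*sqrt(I))*a = -5 - 4*a*3**(1/4)*sqrt(I))
1/(X(47) + d(175)) = 1/((-5 - 4*47*3**(1/4)*sqrt(I)) + (-120 + 175)) = 1/((-5 - 188*3**(1/4)*sqrt(I)) + 55) = 1/(50 - 188*3**(1/4)*sqrt(I))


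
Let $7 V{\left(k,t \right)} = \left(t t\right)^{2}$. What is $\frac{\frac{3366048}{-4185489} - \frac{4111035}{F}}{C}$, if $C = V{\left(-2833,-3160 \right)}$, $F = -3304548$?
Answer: $\frac{675936064979}{21891022657536122787840000} \approx 3.0877 \cdot 10^{-14}$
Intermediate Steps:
$V{\left(k,t \right)} = \frac{t^{4}}{7}$ ($V{\left(k,t \right)} = \frac{\left(t t\right)^{2}}{7} = \frac{\left(t^{2}\right)^{2}}{7} = \frac{t^{4}}{7}$)
$C = \frac{99712207360000}{7}$ ($C = \frac{\left(-3160\right)^{4}}{7} = \frac{1}{7} \cdot 99712207360000 = \frac{99712207360000}{7} \approx 1.4245 \cdot 10^{13}$)
$\frac{\frac{3366048}{-4185489} - \frac{4111035}{F}}{C} = \frac{\frac{3366048}{-4185489} - \frac{4111035}{-3304548}}{\frac{99712207360000}{7}} = \left(3366048 \left(- \frac{1}{4185489}\right) - - \frac{1370345}{1101516}\right) \frac{7}{99712207360000} = \left(- \frac{160288}{199309} + \frac{1370345}{1101516}\right) \frac{7}{99712207360000} = \frac{96562294997}{219542052444} \cdot \frac{7}{99712207360000} = \frac{675936064979}{21891022657536122787840000}$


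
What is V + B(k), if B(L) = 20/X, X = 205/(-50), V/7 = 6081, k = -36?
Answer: 1745047/41 ≈ 42562.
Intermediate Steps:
V = 42567 (V = 7*6081 = 42567)
X = -41/10 (X = 205*(-1/50) = -41/10 ≈ -4.1000)
B(L) = -200/41 (B(L) = 20/(-41/10) = 20*(-10/41) = -200/41)
V + B(k) = 42567 - 200/41 = 1745047/41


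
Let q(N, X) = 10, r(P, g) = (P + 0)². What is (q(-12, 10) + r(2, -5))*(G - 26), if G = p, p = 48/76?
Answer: -6748/19 ≈ -355.16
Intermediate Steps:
r(P, g) = P²
p = 12/19 (p = 48*(1/76) = 12/19 ≈ 0.63158)
G = 12/19 ≈ 0.63158
(q(-12, 10) + r(2, -5))*(G - 26) = (10 + 2²)*(12/19 - 26) = (10 + 4)*(-482/19) = 14*(-482/19) = -6748/19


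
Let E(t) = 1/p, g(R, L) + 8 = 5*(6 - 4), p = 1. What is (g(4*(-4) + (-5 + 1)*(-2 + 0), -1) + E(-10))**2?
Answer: 9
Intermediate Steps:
g(R, L) = 2 (g(R, L) = -8 + 5*(6 - 4) = -8 + 5*2 = -8 + 10 = 2)
E(t) = 1 (E(t) = 1/1 = 1)
(g(4*(-4) + (-5 + 1)*(-2 + 0), -1) + E(-10))**2 = (2 + 1)**2 = 3**2 = 9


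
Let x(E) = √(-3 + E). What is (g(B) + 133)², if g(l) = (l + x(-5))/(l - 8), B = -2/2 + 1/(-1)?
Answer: (666 - I*√2)²/25 ≈ 17742.0 - 75.349*I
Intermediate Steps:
B = -2 (B = -2*½ + 1*(-1) = -1 - 1 = -2)
g(l) = (l + 2*I*√2)/(-8 + l) (g(l) = (l + √(-3 - 5))/(l - 8) = (l + √(-8))/(-8 + l) = (l + 2*I*√2)/(-8 + l))
(g(B) + 133)² = ((-2 + 2*I*√2)/(-8 - 2) + 133)² = ((-2 + 2*I*√2)/(-10) + 133)² = (-(-2 + 2*I*√2)/10 + 133)² = ((⅕ - I*√2/5) + 133)² = (666/5 - I*√2/5)²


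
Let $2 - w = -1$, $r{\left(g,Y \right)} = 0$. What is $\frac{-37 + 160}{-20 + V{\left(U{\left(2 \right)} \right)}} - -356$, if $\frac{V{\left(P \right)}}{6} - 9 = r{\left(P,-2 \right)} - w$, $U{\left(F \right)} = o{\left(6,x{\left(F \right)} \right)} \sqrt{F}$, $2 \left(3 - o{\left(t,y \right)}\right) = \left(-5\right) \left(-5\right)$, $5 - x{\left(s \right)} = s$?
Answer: $\frac{5819}{16} \approx 363.69$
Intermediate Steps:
$x{\left(s \right)} = 5 - s$
$o{\left(t,y \right)} = - \frac{19}{2}$ ($o{\left(t,y \right)} = 3 - \frac{\left(-5\right) \left(-5\right)}{2} = 3 - \frac{25}{2} = - \frac{19}{2}$)
$U{\left(F \right)} = - \frac{19 \sqrt{F}}{2}$
$w = 3$ ($w = 2 - -1 = 2 + 1 = 3$)
$V{\left(P \right)} = 36$ ($V{\left(P \right)} = 54 + 6 \left(0 - 3\right) = 54 + 6 \left(-3\right) = 54 - 18 = 36$)
$\frac{-37 + 160}{-20 + V{\left(U{\left(2 \right)} \right)}} - -356 = \frac{-37 + 160}{-20 + 36} - -356 = \frac{123}{16} + 356 = \frac{5819}{16}$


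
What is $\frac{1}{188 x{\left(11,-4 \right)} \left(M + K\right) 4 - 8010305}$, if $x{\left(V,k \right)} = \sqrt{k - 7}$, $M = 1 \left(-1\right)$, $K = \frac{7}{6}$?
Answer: $- \frac{72092745}{577484877292361} - \frac{1128 i \sqrt{11}}{577484877292361} \approx -1.2484 \cdot 10^{-7} - 6.4784 \cdot 10^{-12} i$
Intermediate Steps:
$K = \frac{7}{6}$ ($K = 7 \cdot \frac{1}{6} = \frac{7}{6} \approx 1.1667$)
$M = -1$
$x{\left(V,k \right)} = \sqrt{-7 + k}$
$\frac{1}{188 x{\left(11,-4 \right)} \left(M + K\right) 4 - 8010305} = \frac{1}{188 \sqrt{-7 - 4} \left(-1 + \frac{7}{6}\right) 4 - 8010305} = \frac{1}{188 \sqrt{-11} \cdot \frac{1}{6} \cdot 4 - 8010305} = \frac{1}{188 i \sqrt{11} \cdot \frac{2}{3} - 8010305} = \frac{1}{\frac{376 i \sqrt{11}}{3} - 8010305} = \frac{1}{-8010305 + \frac{376 i \sqrt{11}}{3}}$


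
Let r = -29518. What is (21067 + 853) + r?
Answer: -7598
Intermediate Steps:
(21067 + 853) + r = (21067 + 853) - 29518 = 21920 - 29518 = -7598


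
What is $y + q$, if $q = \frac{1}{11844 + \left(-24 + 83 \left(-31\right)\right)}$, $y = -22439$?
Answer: $- \frac{207493432}{9247} \approx -22439.0$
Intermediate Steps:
$q = \frac{1}{9247}$ ($q = \frac{1}{11844 - 2597} = \frac{1}{9247} \approx 0.00010814$)
$y + q = -22439 + \frac{1}{9247} = - \frac{207493432}{9247}$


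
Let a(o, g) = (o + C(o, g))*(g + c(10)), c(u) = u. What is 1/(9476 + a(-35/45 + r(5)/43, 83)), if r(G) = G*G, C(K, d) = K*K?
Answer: 49923/472337632 ≈ 0.00010569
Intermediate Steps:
C(K, d) = K²
r(G) = G²
a(o, g) = (10 + g)*(o + o²) (a(o, g) = (o + o²)*(g + 10) = (o + o²)*(10 + g) = (10 + g)*(o + o²))
1/(9476 + a(-35/45 + r(5)/43, 83)) = 1/(9476 + (-35/45 + 5²/43)*(10 + 83 + 10*(-35/45 + 5²/43) + 83*(-35/45 + 5²/43))) = 1/(9476 + (-35*1/45 + 25*(1/43))*(10 + 83 + 10*(-35*1/45 + 25*(1/43)) + 83*(-35*1/45 + 25*(1/43)))) = 1/(9476 + (-7/9 + 25/43)*(10 + 83 + 10*(-7/9 + 25/43) + 83*(-7/9 + 25/43))) = 1/(9476 - 76*(10 + 83 + 10*(-76/387) + 83*(-76/387))/387) = 1/(9476 - 76*(10 + 83 - 760/387 - 6308/387)/387) = 1/(9476 - 76/387*9641/129) = 1/(9476 - 732716/49923) = 1/(472337632/49923) = 49923/472337632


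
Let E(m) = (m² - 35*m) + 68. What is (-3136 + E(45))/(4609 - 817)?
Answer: -1309/1896 ≈ -0.69040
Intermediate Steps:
E(m) = 68 + m² - 35*m
(-3136 + E(45))/(4609 - 817) = (-3136 + (68 + 45² - 35*45))/(4609 - 817) = (-3136 + (68 + 2025 - 1575))/3792 = (-3136 + 518)*(1/3792) = -2618*1/3792 = -1309/1896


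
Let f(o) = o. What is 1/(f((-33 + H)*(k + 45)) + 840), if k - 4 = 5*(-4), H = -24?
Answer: -1/813 ≈ -0.0012300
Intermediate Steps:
k = -16 (k = 4 + 5*(-4) = 4 - 20 = -16)
1/(f((-33 + H)*(k + 45)) + 840) = 1/((-33 - 24)*(-16 + 45) + 840) = 1/(-57*29 + 840) = 1/(-1653 + 840) = 1/(-813) = -1/813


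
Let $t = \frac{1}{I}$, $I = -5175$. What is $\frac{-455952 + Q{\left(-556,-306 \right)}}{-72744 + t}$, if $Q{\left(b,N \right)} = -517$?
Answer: $\frac{2362227075}{376450201} \approx 6.275$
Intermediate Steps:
$t = - \frac{1}{5175}$ ($t = \frac{1}{-5175} = - \frac{1}{5175} \approx -0.00019324$)
$\frac{-455952 + Q{\left(-556,-306 \right)}}{-72744 + t} = \frac{-455952 - 517}{-72744 - \frac{1}{5175}} = - \frac{456469}{- \frac{376450201}{5175}} = \left(-456469\right) \left(- \frac{5175}{376450201}\right) = \frac{2362227075}{376450201}$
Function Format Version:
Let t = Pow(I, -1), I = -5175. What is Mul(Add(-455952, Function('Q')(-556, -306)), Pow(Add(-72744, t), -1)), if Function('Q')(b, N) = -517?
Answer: Rational(2362227075, 376450201) ≈ 6.2750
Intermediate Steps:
t = Rational(-1, 5175) (t = Pow(-5175, -1) = Rational(-1, 5175) ≈ -0.00019324)
Mul(Add(-455952, Function('Q')(-556, -306)), Pow(Add(-72744, t), -1)) = Mul(Add(-455952, -517), Pow(Add(-72744, Rational(-1, 5175)), -1)) = Mul(-456469, Pow(Rational(-376450201, 5175), -1)) = Mul(-456469, Rational(-5175, 376450201)) = Rational(2362227075, 376450201)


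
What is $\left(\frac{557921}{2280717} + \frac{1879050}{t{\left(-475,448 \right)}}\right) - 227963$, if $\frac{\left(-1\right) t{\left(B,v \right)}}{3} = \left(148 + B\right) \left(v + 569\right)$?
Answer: $- \frac{6403783644690500}{28091591289} \approx -2.2796 \cdot 10^{5}$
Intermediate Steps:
$t{\left(B,v \right)} = - 3 \left(148 + B\right) \left(569 + v\right)$ ($t{\left(B,v \right)} = - 3 \left(148 + B\right) \left(v + 569\right) = - 3 \left(148 + B\right) \left(569 + v\right)$)
$\left(\frac{557921}{2280717} + \frac{1879050}{t{\left(-475,448 \right)}}\right) - 227963 = \left(\frac{557921}{2280717} + \frac{1879050}{-252636 - -810825 - 198912 - \left(-1425\right) 448}\right) - 227963 = \left(557921 \cdot \frac{1}{2280717} + \frac{1879050}{-252636 + 810825 - 198912 + 638400}\right) - 227963 = \left(\frac{557921}{2280717} + \frac{1879050}{997677}\right) - 227963 = \left(\frac{557921}{2280717} + 1879050 \cdot \frac{1}{997677}\right) - 227963 = \left(\frac{557921}{2280717} + \frac{626350}{332559}\right) - 227963 = \frac{59780323807}{28091591289} - 227963 = - \frac{6403783644690500}{28091591289}$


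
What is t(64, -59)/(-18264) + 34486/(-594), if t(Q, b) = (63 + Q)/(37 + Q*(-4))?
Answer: -7663198841/131993928 ≈ -58.057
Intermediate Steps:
t(Q, b) = (63 + Q)/(37 - 4*Q)
t(64, -59)/(-18264) + 34486/(-594) = ((-63 - 1*64)/(-37 + 4*64))/(-18264) + 34486/(-594) = ((-63 - 64)/(-37 + 256))*(-1/18264) + 34486*(-1/594) = (-127/219)*(-1/18264) - 17243/297 = ((1/219)*(-127))*(-1/18264) - 17243/297 = -127/219*(-1/18264) - 17243/297 = 127/3999816 - 17243/297 = -7663198841/131993928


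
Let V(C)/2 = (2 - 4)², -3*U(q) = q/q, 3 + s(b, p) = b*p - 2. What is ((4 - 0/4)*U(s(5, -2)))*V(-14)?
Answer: -32/3 ≈ -10.667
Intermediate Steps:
s(b, p) = -5 + b*p (s(b, p) = -3 + (b*p - 2) = -3 + (-2 + b*p) = -5 + b*p)
U(q) = -⅓ (U(q) = -q/(3*q) = -⅓*1 = -⅓)
V(C) = 8 (V(C) = 2*(2 - 4)² = 2*(-2)² = 2*4 = 8)
((4 - 0/4)*U(s(5, -2)))*V(-14) = ((4 - 0/4)*(-⅓))*8 = ((4 - 2*0)*(-⅓))*8 = ((4 + 0)*(-⅓))*8 = (4*(-⅓))*8 = -4/3*8 = -32/3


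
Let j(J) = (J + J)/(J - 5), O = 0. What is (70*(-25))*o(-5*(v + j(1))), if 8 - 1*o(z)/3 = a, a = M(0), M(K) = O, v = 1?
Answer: -42000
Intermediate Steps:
M(K) = 0
a = 0
j(J) = 2*J/(-5 + J) (j(J) = (2*J)/(-5 + J) = 2*J/(-5 + J))
o(z) = 24 (o(z) = 24 - 3*0 = 24 + 0 = 24)
(70*(-25))*o(-5*(v + j(1))) = (70*(-25))*24 = -1750*24 = -42000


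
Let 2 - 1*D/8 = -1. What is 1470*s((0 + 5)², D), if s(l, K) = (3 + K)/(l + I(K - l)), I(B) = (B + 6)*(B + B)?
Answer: 2646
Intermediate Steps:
D = 24 (D = 16 - 8*(-1) = 16 + 8 = 24)
I(B) = 2*B*(6 + B) (I(B) = (6 + B)*(2*B) = 2*B*(6 + B))
s(l, K) = (3 + K)/(l + 2*(K - l)*(6 + K - l)) (s(l, K) = (3 + K)/(l + 2*(K - l)*(6 + (K - l))) = (3 + K)/(l + 2*(K - l)*(6 + K - l)))
1470*s((0 + 5)², D) = 1470*((3 + 24)/((0 + 5)² + 2*(24 - (0 + 5)²)*(6 + 24 - (0 + 5)²))) = 1470*(27/(5² + 2*(24 - 1*5²)*(6 + 24 - 1*5²))) = 1470*(27/(25 + 2*(24 - 1*25)*(6 + 24 - 1*25))) = 1470*(27/(25 + 2*(24 - 25)*(6 + 24 - 25))) = 1470*(27/(25 + 2*(-1)*5)) = 1470*(27/(25 - 10)) = 1470*(27/15) = 1470*((1/15)*27) = 1470*(9/5) = 2646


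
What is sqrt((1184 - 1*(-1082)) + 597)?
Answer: sqrt(2863) ≈ 53.507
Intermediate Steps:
sqrt((1184 - 1*(-1082)) + 597) = sqrt((1184 + 1082) + 597) = sqrt(2266 + 597) = sqrt(2863)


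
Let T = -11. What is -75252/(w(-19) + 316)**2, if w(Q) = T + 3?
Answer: -18813/23716 ≈ -0.79326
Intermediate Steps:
w(Q) = -8 (w(Q) = -11 + 3 = -8)
-75252/(w(-19) + 316)**2 = -75252/(-8 + 316)**2 = -75252/(308**2) = -75252/94864 = -75252*1/94864 = -18813/23716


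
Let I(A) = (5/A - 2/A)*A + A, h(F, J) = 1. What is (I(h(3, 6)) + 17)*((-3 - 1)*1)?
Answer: -84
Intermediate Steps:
I(A) = 3 + A (I(A) = (3/A)*A + A = 3 + A)
(I(h(3, 6)) + 17)*((-3 - 1)*1) = ((3 + 1) + 17)*((-3 - 1)*1) = (4 + 17)*(-4*1) = 21*(-4) = -84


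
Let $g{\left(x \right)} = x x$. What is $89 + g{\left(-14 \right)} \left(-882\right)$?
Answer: $-172783$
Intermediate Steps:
$g{\left(x \right)} = x^{2}$
$89 + g{\left(-14 \right)} \left(-882\right) = 89 + \left(-14\right)^{2} \left(-882\right) = 89 + 196 \left(-882\right) = 89 - 172872 = -172783$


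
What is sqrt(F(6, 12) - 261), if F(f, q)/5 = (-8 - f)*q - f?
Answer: I*sqrt(1131) ≈ 33.63*I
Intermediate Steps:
F(f, q) = -5*f + 5*q*(-8 - f) (F(f, q) = 5*((-8 - f)*q - f) = 5*(q*(-8 - f) - f) = 5*(-f + q*(-8 - f)) = -5*f + 5*q*(-8 - f))
sqrt(F(6, 12) - 261) = sqrt((-40*12 - 5*6 - 5*6*12) - 261) = sqrt((-480 - 30 - 360) - 261) = sqrt(-870 - 261) = sqrt(-1131) = I*sqrt(1131)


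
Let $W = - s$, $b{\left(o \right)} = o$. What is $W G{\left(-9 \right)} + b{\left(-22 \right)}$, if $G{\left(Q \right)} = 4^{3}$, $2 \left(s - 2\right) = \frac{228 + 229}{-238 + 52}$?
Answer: $- \frac{6638}{93} \approx -71.376$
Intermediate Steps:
$s = \frac{287}{372}$ ($s = 2 + \frac{\left(228 + 229\right) \frac{1}{-238 + 52}}{2} = 2 + \frac{457 \frac{1}{-186}}{2} = 2 + \frac{457 \left(- \frac{1}{186}\right)}{2} = 2 + \frac{1}{2} \left(- \frac{457}{186}\right) = 2 - \frac{457}{372} = \frac{287}{372} \approx 0.77151$)
$G{\left(Q \right)} = 64$
$W = - \frac{287}{372}$ ($W = \left(-1\right) \frac{287}{372} = - \frac{287}{372} \approx -0.77151$)
$W G{\left(-9 \right)} + b{\left(-22 \right)} = \left(- \frac{287}{372}\right) 64 - 22 = - \frac{4592}{93} - 22 = - \frac{6638}{93}$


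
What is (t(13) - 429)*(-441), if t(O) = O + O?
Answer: 177723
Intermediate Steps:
t(O) = 2*O
(t(13) - 429)*(-441) = (2*13 - 429)*(-441) = (26 - 429)*(-441) = -403*(-441) = 177723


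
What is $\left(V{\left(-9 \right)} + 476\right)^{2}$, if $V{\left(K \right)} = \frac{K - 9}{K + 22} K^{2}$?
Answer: $\frac{22372900}{169} \approx 1.3238 \cdot 10^{5}$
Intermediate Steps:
$V{\left(K \right)} = \frac{K^{2} \left(-9 + K\right)}{22 + K}$ ($V{\left(K \right)} = \frac{-9 + K}{22 + K} K^{2} = \frac{K^{2} \left(-9 + K\right)}{22 + K}$)
$\left(V{\left(-9 \right)} + 476\right)^{2} = \left(\frac{\left(-9\right)^{2} \left(-9 - 9\right)}{22 - 9} + 476\right)^{2} = \left(81 \cdot \frac{1}{13} \left(-18\right) + 476\right)^{2} = \left(- \frac{1458}{13} + 476\right)^{2} = \left(\frac{4730}{13}\right)^{2} = \frac{22372900}{169}$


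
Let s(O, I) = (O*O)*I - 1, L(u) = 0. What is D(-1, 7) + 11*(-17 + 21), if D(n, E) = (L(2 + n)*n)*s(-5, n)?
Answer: 44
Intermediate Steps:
s(O, I) = -1 + I*O**2 (s(O, I) = O**2*I - 1 = I*O**2 - 1 = -1 + I*O**2)
D(n, E) = 0 (D(n, E) = (0*n)*(-1 + n*(-5)**2) = 0*(-1 + n*25) = 0*(-1 + 25*n) = 0)
D(-1, 7) + 11*(-17 + 21) = 0 + 11*(-17 + 21) = 0 + 11*4 = 0 + 44 = 44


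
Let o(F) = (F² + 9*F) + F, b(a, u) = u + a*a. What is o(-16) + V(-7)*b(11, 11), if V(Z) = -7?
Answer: -828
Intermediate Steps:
b(a, u) = u + a²
o(F) = F² + 10*F
o(-16) + V(-7)*b(11, 11) = -16*(10 - 16) - 7*(11 + 11²) = -16*(-6) - 7*(11 + 121) = 96 - 7*132 = 96 - 924 = -828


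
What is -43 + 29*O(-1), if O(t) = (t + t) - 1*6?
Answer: -275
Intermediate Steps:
O(t) = -6 + 2*t (O(t) = 2*t - 6 = -6 + 2*t)
-43 + 29*O(-1) = -43 + 29*(-6 + 2*(-1)) = -43 + 29*(-6 - 2) = -43 + 29*(-8) = -43 - 232 = -275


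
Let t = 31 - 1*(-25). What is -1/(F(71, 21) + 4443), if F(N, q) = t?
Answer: -1/4499 ≈ -0.00022227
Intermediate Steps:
t = 56 (t = 31 + 25 = 56)
F(N, q) = 56
-1/(F(71, 21) + 4443) = -1/(56 + 4443) = -1/4499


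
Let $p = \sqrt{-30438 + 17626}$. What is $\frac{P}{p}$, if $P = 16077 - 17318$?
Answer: $\frac{1241 i \sqrt{3203}}{6406} \approx 10.964 i$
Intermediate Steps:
$p = 2 i \sqrt{3203}$ ($p = \sqrt{-12812} = 2 i \sqrt{3203} \approx 113.19 i$)
$P = -1241$ ($P = 16077 - 17318 = -1241$)
$\frac{P}{p} = - \frac{1241}{2 i \sqrt{3203}} = - 1241 \left(- \frac{i \sqrt{3203}}{6406}\right) = \frac{1241 i \sqrt{3203}}{6406}$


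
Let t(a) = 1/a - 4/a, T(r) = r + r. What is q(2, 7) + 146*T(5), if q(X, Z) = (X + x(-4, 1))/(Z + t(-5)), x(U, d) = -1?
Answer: 55485/38 ≈ 1460.1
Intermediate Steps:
T(r) = 2*r
t(a) = -3/a (t(a) = 1/a - 4/a = -3/a)
q(X, Z) = (-1 + X)/(⅗ + Z) (q(X, Z) = (X - 1)/(Z - 3/(-5)) = (-1 + X)/(Z - 3*(-⅕)) = (-1 + X)/(Z + ⅗) = (-1 + X)/(⅗ + Z))
q(2, 7) + 146*T(5) = 5*(-1 + 2)/(3 + 5*7) + 146*(2*5) = 5*1/(3 + 35) + 146*10 = 5*1/38 + 1460 = 5*(1/38)*1 + 1460 = 5/38 + 1460 = 55485/38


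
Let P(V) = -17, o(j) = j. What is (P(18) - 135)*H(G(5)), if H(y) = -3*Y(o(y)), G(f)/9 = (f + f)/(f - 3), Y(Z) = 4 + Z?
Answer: 22344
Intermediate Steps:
G(f) = 18*f/(-3 + f) (G(f) = 9*((f + f)/(f - 3)) = 9*((2*f)/(-3 + f)) = 9*(2*f/(-3 + f)) = 18*f/(-3 + f))
H(y) = -12 - 3*y (H(y) = -3*(4 + y) = -12 - 3*y)
(P(18) - 135)*H(G(5)) = (-17 - 135)*(-12 - 54*5/(-3 + 5)) = -152*(-12 - 54*5/2) = -152*(-12 - 3*45) = -152*(-12 - 135) = -152*(-147) = 22344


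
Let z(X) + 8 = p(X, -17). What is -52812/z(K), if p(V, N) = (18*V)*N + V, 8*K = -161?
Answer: -46944/5449 ≈ -8.6152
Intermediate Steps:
K = -161/8 (K = (⅛)*(-161) = -161/8 ≈ -20.125)
p(V, N) = V + 18*N*V (p(V, N) = 18*N*V + V = V + 18*N*V)
z(X) = -8 - 305*X (z(X) = -8 + X*(1 + 18*(-17)) = -8 + X*(1 - 306) = -8 + X*(-305) = -8 - 305*X)
-52812/z(K) = -52812/(-8 - 305*(-161/8)) = -52812/(-8 + 49105/8) = -52812/49041/8 = -52812*8/49041 = -46944/5449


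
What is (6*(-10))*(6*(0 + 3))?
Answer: -1080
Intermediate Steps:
(6*(-10))*(6*(0 + 3)) = -360*3 = -60*18 = -1080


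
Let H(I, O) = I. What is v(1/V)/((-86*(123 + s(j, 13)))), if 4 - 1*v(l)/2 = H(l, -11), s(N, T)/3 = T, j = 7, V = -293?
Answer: -391/680346 ≈ -0.00057471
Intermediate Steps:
s(N, T) = 3*T
v(l) = 8 - 2*l
v(1/V)/((-86*(123 + s(j, 13)))) = (8 - 2/(-293))/((-86*(123 + 3*13))) = (8 - 2*(-1/293))/((-86*(123 + 39))) = (8 + 2/293)/((-86*162)) = (2346/293)/(-13932) = (2346/293)*(-1/13932) = -391/680346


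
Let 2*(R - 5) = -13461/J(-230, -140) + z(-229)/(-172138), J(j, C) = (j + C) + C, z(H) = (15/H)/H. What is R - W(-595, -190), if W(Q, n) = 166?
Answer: -56704787047953/383651276465 ≈ -147.80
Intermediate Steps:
z(H) = 15/H**2
J(j, C) = j + 2*C (J(j, C) = (C + j) + C = j + 2*C)
R = 6981324845237/383651276465 (R = 5 + (-13461/(-230 + 2*(-140)) + (15/(-229)**2)/(-172138))/2 = 5 + (-13461/(-230 - 280) + (15*(1/52441))*(-1/172138))/2 = 5 + (-13461/(-510) + (15/52441)*(-1/172138))/2 = 5 + (-13461*(-1/510) - 15/9027088858)/2 = 5 + (4487/170 - 15/9027088858)/2 = 5 + (1/2)*(10126136925824/383651276465) = 5 + 5063068462912/383651276465 = 6981324845237/383651276465 ≈ 18.197)
R - W(-595, -190) = 6981324845237/383651276465 - 1*166 = 6981324845237/383651276465 - 166 = -56704787047953/383651276465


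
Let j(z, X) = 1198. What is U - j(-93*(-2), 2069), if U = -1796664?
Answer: -1797862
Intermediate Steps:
U - j(-93*(-2), 2069) = -1796664 - 1*1198 = -1796664 - 1198 = -1797862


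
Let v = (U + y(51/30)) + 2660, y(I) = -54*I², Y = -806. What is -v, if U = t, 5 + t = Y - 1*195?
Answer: -74897/50 ≈ -1497.9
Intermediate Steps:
t = -1006 (t = -5 + (-806 - 1*195) = -5 + (-806 - 195) = -5 - 1001 = -1006)
U = -1006
v = 74897/50 (v = (-1006 - 54*(51/30)²) + 2660 = (-1006 - 54*(51*(1/30))²) + 2660 = (-1006 - 54*(17/10)²) + 2660 = (-1006 - 54*289/100) + 2660 = (-1006 - 7803/50) + 2660 = -58103/50 + 2660 = 74897/50 ≈ 1497.9)
-v = -1*74897/50 = -74897/50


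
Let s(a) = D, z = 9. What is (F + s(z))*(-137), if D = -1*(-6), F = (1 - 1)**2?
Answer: -822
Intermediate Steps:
F = 0 (F = 0**2 = 0)
D = 6
s(a) = 6
(F + s(z))*(-137) = (0 + 6)*(-137) = 6*(-137) = -822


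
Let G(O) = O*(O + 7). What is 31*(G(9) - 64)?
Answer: 2480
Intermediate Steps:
G(O) = O*(7 + O)
31*(G(9) - 64) = 31*(9*(7 + 9) - 64) = 31*(9*16 - 64) = 31*(144 - 64) = 31*80 = 2480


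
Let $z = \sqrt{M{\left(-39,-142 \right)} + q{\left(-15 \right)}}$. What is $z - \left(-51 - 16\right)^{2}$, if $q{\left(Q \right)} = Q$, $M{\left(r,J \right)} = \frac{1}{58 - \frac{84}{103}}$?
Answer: $-4489 + \frac{i \sqrt{519774830}}{5890} \approx -4489.0 + 3.8707 i$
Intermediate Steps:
$M{\left(r,J \right)} = \frac{103}{5890}$ ($M{\left(r,J \right)} = \frac{1}{58 - \frac{84}{103}} = \frac{1}{\frac{5890}{103}} = \frac{103}{5890}$)
$z = \frac{i \sqrt{519774830}}{5890}$ ($z = \sqrt{\frac{103}{5890} - 15} = \sqrt{- \frac{88247}{5890}} = \frac{i \sqrt{519774830}}{5890} \approx 3.8707 i$)
$z - \left(-51 - 16\right)^{2} = \frac{i \sqrt{519774830}}{5890} - \left(-51 - 16\right)^{2} = \frac{i \sqrt{519774830}}{5890} - \left(-67\right)^{2} = \frac{i \sqrt{519774830}}{5890} - 4489 = -4489 + \frac{i \sqrt{519774830}}{5890}$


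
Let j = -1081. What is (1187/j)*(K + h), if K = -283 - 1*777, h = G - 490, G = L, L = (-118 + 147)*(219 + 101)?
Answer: -9175510/1081 ≈ -8488.0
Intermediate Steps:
L = 9280 (L = 29*320 = 9280)
G = 9280
h = 8790 (h = 9280 - 490 = 8790)
K = -1060 (K = -283 - 777 = -1060)
(1187/j)*(K + h) = (1187/(-1081))*(-1060 + 8790) = (1187*(-1/1081))*7730 = -1187/1081*7730 = -9175510/1081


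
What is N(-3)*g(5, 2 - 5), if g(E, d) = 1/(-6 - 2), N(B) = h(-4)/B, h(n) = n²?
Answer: ⅔ ≈ 0.66667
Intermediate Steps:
N(B) = 16/B (N(B) = (-4)²/B = 16/B)
g(E, d) = -⅛ (g(E, d) = 1/(-8) = -⅛)
N(-3)*g(5, 2 - 5) = (16/(-3))*(-⅛) = (16*(-⅓))*(-⅛) = -16/3*(-⅛) = ⅔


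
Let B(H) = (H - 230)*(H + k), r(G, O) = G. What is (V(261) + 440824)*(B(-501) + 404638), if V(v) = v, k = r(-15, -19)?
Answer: 344855249890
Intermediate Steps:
k = -15
B(H) = (-230 + H)*(-15 + H) (B(H) = (H - 230)*(H - 15) = (-230 + H)*(-15 + H))
(V(261) + 440824)*(B(-501) + 404638) = (261 + 440824)*((3450 + (-501)² - 245*(-501)) + 404638) = 441085*((3450 + 251001 + 122745) + 404638) = 441085*(377196 + 404638) = 441085*781834 = 344855249890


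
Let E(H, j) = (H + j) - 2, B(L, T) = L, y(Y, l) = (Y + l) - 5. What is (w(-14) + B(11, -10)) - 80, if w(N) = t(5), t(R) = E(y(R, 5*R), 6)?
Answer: -40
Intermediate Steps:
y(Y, l) = -5 + Y + l
E(H, j) = -2 + H + j
t(R) = -1 + 6*R (t(R) = -2 + (-5 + R + 5*R) + 6 = -2 + (-5 + 6*R) + 6 = -1 + 6*R)
w(N) = 29 (w(N) = -1 + 6*5 = -1 + 30 = 29)
(w(-14) + B(11, -10)) - 80 = (29 + 11) - 80 = 40 - 80 = -40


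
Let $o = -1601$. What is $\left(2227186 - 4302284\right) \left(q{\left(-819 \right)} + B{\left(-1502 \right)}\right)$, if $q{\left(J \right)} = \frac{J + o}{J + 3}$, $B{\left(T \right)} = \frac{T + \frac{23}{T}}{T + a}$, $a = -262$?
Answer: $- \frac{59462911598707}{7506996} \approx -7.921 \cdot 10^{6}$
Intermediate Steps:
$B{\left(T \right)} = \frac{T + \frac{23}{T}}{-262 + T}$ ($B{\left(T \right)} = \frac{T + \frac{23}{T}}{T - 262} = \frac{T + \frac{23}{T}}{-262 + T}$)
$q{\left(J \right)} = \frac{-1601 + J}{3 + J}$ ($q{\left(J \right)} = \frac{J - 1601}{J + 3} = \frac{-1601 + J}{3 + J}$)
$\left(2227186 - 4302284\right) \left(q{\left(-819 \right)} + B{\left(-1502 \right)}\right) = \left(2227186 - 4302284\right) \left(\frac{-1601 - 819}{3 - 819} + \frac{23 + \left(-1502\right)^{2}}{\left(-1502\right) \left(-262 - 1502\right)}\right) = - 2075098 \left(\frac{1}{-816} \left(-2420\right) - \frac{23 + 2256004}{1502 \left(-1764\right)}\right) = - 2075098 \left(\left(- \frac{1}{816}\right) \left(-2420\right) - \left(- \frac{1}{2649528}\right) 2256027\right) = - 2075098 \left(\frac{605}{204} + \frac{752009}{883176}\right) = \left(-2075098\right) \frac{57310943}{15013992} = - \frac{59462911598707}{7506996}$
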